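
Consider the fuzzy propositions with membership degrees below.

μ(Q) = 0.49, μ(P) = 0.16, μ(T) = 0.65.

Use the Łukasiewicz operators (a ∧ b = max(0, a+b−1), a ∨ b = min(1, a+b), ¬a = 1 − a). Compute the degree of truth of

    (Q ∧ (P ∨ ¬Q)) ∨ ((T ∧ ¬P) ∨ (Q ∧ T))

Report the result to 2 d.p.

0.79

¬Q = 1 − 0.49 = 0.51
P ∨ ¬Q = min(1, a+b) on (0.16, 0.51) = 0.67
Q ∧ (P ∨ ¬Q) = max(0, a+b−1) on (0.49, 0.67) = 0.16
¬P = 1 − 0.16 = 0.84
T ∧ ¬P = max(0, a+b−1) on (0.65, 0.84) = 0.49
Q ∧ T = max(0, a+b−1) on (0.49, 0.65) = 0.14
(T ∧ ¬P) ∨ (Q ∧ T) = min(1, a+b) on (0.49, 0.14) = 0.63
(Q ∧ (P ∨ ¬Q)) ∨ ((T ∧ ¬P) ∨ (Q ∧ T)) = min(1, a+b) on (0.16, 0.63) = 0.79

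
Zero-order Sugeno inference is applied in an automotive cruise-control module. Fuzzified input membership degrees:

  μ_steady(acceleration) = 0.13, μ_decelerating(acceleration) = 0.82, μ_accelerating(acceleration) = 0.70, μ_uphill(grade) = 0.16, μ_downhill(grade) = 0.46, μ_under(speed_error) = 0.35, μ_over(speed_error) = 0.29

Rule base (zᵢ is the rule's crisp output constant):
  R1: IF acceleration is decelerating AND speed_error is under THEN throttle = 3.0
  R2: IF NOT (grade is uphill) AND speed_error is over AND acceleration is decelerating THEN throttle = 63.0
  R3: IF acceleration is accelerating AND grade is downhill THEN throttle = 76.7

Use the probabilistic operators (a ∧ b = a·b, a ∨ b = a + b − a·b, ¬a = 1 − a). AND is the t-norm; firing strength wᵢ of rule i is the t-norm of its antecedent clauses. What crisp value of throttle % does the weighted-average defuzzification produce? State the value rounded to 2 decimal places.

47.16

R1 (z=3.0): decelerating=0.82, under=0.35; AND[a·b] → w = 0.2870
R2 (z=63.0): ¬uphill=1−0.16=0.84, over=0.29, decelerating=0.82; AND[a·b] → w = 0.1998
R3 (z=76.7): accelerating=0.70, downhill=0.46; AND[a·b] → w = 0.3220
Weighted average = (0.2870·3.0 + 0.1998·63.0 + 0.3220·76.7) / (0.2870 + 0.1998 + 0.3220)
  = 38.1428 / 0.8088 = 47.16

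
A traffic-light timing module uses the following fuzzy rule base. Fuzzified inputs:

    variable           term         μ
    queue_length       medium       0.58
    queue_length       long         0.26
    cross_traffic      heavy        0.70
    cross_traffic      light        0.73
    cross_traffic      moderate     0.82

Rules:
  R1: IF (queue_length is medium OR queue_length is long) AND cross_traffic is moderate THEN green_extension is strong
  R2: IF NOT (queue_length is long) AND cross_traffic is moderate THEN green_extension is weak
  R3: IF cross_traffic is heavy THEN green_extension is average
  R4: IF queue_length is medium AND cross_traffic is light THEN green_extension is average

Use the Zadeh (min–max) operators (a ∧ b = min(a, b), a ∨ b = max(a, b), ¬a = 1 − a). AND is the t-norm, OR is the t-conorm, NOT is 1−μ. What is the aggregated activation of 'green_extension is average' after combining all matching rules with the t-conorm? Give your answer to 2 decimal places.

0.70

R1: (medium=0.58 OR long=0.26) = 0.58; AND[min(a, b)] with moderate=0.82 → w = 0.58
R2: ¬long=1−0.26=0.74, moderate=0.82; AND[min(a, b)] → w = 0.74
R3: heavy=0.70 → w = 0.70
R4: medium=0.58, light=0.73; AND[min(a, b)] → w = 0.58
Rules with consequent 'average': {R3, R4} → strengths 0.70, 0.58
Aggregate via t-conorm [max(a, b)]: 0.70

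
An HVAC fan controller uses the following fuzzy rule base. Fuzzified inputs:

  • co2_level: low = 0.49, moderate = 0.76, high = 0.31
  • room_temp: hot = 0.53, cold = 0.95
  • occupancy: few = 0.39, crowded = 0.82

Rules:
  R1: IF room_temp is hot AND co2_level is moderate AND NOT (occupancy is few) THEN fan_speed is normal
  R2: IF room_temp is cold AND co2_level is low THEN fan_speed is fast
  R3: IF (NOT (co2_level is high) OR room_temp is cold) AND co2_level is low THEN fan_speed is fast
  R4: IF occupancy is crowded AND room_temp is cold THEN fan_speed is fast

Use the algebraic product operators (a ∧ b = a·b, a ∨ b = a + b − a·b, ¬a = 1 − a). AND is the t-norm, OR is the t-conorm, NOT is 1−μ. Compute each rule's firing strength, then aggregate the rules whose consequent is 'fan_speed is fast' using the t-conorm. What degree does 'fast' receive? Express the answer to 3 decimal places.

R1: hot=0.53, moderate=0.76, ¬few=1−0.39=0.61; AND[a·b] → w = 0.2457
R2: cold=0.95, low=0.49; AND[a·b] → w = 0.4655
R3: (¬high=1−0.31=0.69 OR cold=0.95) = 0.9845; AND[a·b] with low=0.49 → w = 0.4824
R4: crowded=0.82, cold=0.95; AND[a·b] → w = 0.7790
Rules with consequent 'fast': {R2, R3, R4} → strengths 0.4655, 0.4824, 0.7790
Aggregate via t-conorm [a + b − a·b]: 0.9389

0.939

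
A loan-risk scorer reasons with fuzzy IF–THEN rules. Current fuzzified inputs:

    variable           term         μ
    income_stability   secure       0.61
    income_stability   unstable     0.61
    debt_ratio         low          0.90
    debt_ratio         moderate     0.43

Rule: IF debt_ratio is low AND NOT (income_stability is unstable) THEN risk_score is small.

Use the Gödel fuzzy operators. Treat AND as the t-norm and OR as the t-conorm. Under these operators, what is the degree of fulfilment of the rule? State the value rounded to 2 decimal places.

0.39

firing strength: low=0.90, ¬unstable=1−0.61=0.39; AND[min(a, b)] → w = 0.39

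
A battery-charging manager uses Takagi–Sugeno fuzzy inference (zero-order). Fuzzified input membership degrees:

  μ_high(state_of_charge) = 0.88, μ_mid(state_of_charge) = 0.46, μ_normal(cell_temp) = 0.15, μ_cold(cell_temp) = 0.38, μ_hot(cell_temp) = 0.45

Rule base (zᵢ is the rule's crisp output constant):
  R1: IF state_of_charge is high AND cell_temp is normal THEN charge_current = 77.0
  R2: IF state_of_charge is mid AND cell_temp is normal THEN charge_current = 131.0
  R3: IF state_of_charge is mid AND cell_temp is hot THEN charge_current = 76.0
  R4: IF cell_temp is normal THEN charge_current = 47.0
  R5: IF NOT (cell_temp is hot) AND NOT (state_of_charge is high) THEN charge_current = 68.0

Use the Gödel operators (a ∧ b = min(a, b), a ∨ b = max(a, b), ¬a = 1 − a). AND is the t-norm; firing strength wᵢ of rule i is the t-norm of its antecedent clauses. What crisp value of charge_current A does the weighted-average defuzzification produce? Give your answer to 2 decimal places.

R1 (z=77.0): high=0.88, normal=0.15; AND[min(a, b)] → w = 0.15
R2 (z=131.0): mid=0.46, normal=0.15; AND[min(a, b)] → w = 0.15
R3 (z=76.0): mid=0.46, hot=0.45; AND[min(a, b)] → w = 0.45
R4 (z=47.0): normal=0.15 → w = 0.15
R5 (z=68.0): ¬hot=1−0.45=0.55, ¬high=1−0.88=0.12; AND[min(a, b)] → w = 0.12
Weighted average = (0.15·77.0 + 0.15·131.0 + 0.45·76.0 + 0.15·47.0 + 0.12·68.0) / (0.15 + 0.15 + 0.45 + 0.15 + 0.12)
  = 80.6100 / 1.0200 = 79.03

79.03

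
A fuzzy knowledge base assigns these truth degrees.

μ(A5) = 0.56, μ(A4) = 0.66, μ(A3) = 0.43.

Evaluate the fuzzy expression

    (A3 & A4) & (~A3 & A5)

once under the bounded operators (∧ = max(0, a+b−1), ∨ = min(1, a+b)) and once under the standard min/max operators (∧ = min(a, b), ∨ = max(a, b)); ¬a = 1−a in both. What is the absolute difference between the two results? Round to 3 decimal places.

Under bounded:
  A3 & A4 = max(0, a+b−1) on (0.43, 0.66) = 0.09
  ~A3 = 1 − 0.43 = 0.57
  ~A3 & A5 = max(0, a+b−1) on (0.57, 0.56) = 0.13
  (A3 & A4) & (~A3 & A5) = max(0, a+b−1) on (0.09, 0.13) = 0.00
  → value = 0.0000
Under standard min/max:
  A3 & A4 = min(a, b) on (0.43, 0.66) = 0.43
  ~A3 = 1 − 0.43 = 0.57
  ~A3 & A5 = min(a, b) on (0.57, 0.56) = 0.56
  (A3 & A4) & (~A3 & A5) = min(a, b) on (0.43, 0.56) = 0.43
  → value = 0.4300
|0.0000 − 0.4300| = 0.430

0.430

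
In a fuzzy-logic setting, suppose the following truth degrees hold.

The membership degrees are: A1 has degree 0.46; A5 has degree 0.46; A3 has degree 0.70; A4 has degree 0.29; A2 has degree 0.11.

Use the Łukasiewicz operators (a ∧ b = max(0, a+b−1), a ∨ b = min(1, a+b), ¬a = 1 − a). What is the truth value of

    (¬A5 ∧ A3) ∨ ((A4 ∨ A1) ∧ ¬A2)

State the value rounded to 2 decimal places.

¬A5 = 1 − 0.46 = 0.54
¬A5 ∧ A3 = max(0, a+b−1) on (0.54, 0.70) = 0.24
A4 ∨ A1 = min(1, a+b) on (0.29, 0.46) = 0.75
¬A2 = 1 − 0.11 = 0.89
(A4 ∨ A1) ∧ ¬A2 = max(0, a+b−1) on (0.75, 0.89) = 0.64
(¬A5 ∧ A3) ∨ ((A4 ∨ A1) ∧ ¬A2) = min(1, a+b) on (0.24, 0.64) = 0.88

0.88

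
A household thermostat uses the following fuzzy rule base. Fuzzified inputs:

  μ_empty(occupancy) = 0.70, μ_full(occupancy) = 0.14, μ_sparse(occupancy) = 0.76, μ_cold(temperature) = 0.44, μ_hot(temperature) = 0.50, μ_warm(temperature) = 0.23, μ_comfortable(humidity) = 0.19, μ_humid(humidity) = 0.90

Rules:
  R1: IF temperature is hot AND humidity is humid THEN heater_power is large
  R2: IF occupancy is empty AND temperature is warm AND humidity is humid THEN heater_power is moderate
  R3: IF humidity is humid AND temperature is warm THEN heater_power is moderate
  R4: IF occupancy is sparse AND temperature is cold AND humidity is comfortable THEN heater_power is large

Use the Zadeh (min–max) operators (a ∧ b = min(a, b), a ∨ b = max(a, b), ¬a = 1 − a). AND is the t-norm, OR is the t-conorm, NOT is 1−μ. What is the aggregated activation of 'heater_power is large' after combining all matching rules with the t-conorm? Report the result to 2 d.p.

0.50

R1: hot=0.50, humid=0.90; AND[min(a, b)] → w = 0.50
R2: empty=0.70, warm=0.23, humid=0.90; AND[min(a, b)] → w = 0.23
R3: humid=0.90, warm=0.23; AND[min(a, b)] → w = 0.23
R4: sparse=0.76, cold=0.44, comfortable=0.19; AND[min(a, b)] → w = 0.19
Rules with consequent 'large': {R1, R4} → strengths 0.50, 0.19
Aggregate via t-conorm [max(a, b)]: 0.50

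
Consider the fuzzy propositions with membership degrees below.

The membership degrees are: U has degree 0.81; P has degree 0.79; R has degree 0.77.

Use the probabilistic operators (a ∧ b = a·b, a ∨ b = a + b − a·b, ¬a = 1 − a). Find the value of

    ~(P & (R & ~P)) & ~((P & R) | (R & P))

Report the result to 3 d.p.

0.134

~P = 1 − 0.7900 = 0.2100
R & ~P = a·b on (0.7700, 0.2100) = 0.1617
P & (R & ~P) = a·b on (0.7900, 0.1617) = 0.1277
~(P & (R & ~P)) = 1 − 0.1277 = 0.8723
P & R = a·b on (0.7900, 0.7700) = 0.6083
R & P = a·b on (0.7700, 0.7900) = 0.6083
(P & R) | (R & P) = a + b − a·b on (0.6083, 0.6083) = 0.8466
~((P & R) | (R & P)) = 1 − 0.8466 = 0.1534
~(P & (R & ~P)) & ~((P & R) | (R & P)) = a·b on (0.8723, 0.1534) = 0.1338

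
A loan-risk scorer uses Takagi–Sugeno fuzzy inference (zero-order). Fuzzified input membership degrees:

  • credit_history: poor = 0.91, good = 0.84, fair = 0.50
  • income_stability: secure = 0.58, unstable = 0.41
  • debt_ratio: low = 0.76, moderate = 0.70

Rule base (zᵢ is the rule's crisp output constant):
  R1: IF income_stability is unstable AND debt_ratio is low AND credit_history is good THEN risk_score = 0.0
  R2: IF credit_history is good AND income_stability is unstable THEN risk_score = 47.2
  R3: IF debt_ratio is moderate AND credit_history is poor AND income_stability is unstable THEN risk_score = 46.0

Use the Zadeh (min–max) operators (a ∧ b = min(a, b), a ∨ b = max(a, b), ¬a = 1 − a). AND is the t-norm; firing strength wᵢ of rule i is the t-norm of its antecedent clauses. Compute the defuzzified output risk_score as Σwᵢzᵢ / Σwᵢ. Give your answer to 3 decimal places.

R1 (z=0.0): unstable=0.41, low=0.76, good=0.84; AND[min(a, b)] → w = 0.41
R2 (z=47.2): good=0.84, unstable=0.41; AND[min(a, b)] → w = 0.41
R3 (z=46.0): moderate=0.70, poor=0.91, unstable=0.41; AND[min(a, b)] → w = 0.41
Weighted average = (0.41·0.0 + 0.41·47.2 + 0.41·46.0) / (0.41 + 0.41 + 0.41)
  = 38.2120 / 1.2300 = 31.067

31.067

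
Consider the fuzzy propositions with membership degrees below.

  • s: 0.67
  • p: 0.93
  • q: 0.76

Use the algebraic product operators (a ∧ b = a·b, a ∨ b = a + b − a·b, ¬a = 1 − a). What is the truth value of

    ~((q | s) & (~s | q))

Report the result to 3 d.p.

0.227

q | s = a + b − a·b on (0.7600, 0.6700) = 0.9208
~s = 1 − 0.6700 = 0.3300
~s | q = a + b − a·b on (0.3300, 0.7600) = 0.8392
(q | s) & (~s | q) = a·b on (0.9208, 0.8392) = 0.7727
~((q | s) & (~s | q)) = 1 − 0.7727 = 0.2273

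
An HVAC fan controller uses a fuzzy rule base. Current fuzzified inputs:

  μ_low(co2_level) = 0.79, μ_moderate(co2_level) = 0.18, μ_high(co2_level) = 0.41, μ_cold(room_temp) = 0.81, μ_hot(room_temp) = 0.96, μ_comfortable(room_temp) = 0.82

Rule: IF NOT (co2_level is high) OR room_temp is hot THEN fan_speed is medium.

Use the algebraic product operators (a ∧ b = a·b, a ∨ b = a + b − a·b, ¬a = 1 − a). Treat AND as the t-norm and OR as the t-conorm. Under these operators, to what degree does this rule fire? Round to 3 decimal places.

firing strength: ¬high=1−0.41=0.59, hot=0.96; OR[a + b − a·b] → w = 0.9836

0.984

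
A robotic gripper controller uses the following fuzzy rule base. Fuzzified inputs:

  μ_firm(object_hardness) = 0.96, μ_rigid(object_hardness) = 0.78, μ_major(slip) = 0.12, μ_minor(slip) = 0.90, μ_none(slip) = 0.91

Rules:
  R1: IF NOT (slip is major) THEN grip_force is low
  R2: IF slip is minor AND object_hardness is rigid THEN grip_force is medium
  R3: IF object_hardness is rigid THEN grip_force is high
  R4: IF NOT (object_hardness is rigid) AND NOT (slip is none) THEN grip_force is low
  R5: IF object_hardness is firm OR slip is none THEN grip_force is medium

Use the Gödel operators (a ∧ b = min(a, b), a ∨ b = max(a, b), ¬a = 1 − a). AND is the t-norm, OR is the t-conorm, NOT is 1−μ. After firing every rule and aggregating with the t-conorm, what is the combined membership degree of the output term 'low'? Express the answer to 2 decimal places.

0.88

R1: ¬major=1−0.12=0.88 → w = 0.88
R2: minor=0.90, rigid=0.78; AND[min(a, b)] → w = 0.78
R3: rigid=0.78 → w = 0.78
R4: ¬rigid=1−0.78=0.22, ¬none=1−0.91=0.09; AND[min(a, b)] → w = 0.09
R5: firm=0.96, none=0.91; OR[max(a, b)] → w = 0.96
Rules with consequent 'low': {R1, R4} → strengths 0.88, 0.09
Aggregate via t-conorm [max(a, b)]: 0.88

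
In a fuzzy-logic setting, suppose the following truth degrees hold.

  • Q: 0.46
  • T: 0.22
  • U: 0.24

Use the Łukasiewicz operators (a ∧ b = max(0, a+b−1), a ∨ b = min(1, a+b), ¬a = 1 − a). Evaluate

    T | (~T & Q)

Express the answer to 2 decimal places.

~T = 1 − 0.22 = 0.78
~T & Q = max(0, a+b−1) on (0.78, 0.46) = 0.24
T | (~T & Q) = min(1, a+b) on (0.22, 0.24) = 0.46

0.46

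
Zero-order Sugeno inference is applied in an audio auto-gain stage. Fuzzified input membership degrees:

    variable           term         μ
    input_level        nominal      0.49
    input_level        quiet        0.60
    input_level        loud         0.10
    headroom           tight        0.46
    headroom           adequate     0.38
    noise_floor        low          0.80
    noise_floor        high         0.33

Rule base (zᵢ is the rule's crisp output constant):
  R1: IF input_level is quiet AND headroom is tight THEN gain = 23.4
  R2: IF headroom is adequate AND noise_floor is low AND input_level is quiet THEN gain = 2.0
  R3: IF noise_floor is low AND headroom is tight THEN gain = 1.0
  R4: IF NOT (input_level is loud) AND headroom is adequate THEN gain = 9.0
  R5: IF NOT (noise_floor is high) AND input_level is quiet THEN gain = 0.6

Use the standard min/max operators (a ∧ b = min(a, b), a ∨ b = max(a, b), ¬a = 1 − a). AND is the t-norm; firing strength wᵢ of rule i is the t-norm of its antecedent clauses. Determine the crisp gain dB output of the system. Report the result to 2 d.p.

6.91

R1 (z=23.4): quiet=0.60, tight=0.46; AND[min(a, b)] → w = 0.46
R2 (z=2.0): adequate=0.38, low=0.80, quiet=0.60; AND[min(a, b)] → w = 0.38
R3 (z=1.0): low=0.80, tight=0.46; AND[min(a, b)] → w = 0.46
R4 (z=9.0): ¬loud=1−0.10=0.90, adequate=0.38; AND[min(a, b)] → w = 0.38
R5 (z=0.6): ¬high=1−0.33=0.67, quiet=0.60; AND[min(a, b)] → w = 0.60
Weighted average = (0.46·23.4 + 0.38·2.0 + 0.46·1.0 + 0.38·9.0 + 0.60·0.6) / (0.46 + 0.38 + 0.46 + 0.38 + 0.60)
  = 15.7640 / 2.2800 = 6.91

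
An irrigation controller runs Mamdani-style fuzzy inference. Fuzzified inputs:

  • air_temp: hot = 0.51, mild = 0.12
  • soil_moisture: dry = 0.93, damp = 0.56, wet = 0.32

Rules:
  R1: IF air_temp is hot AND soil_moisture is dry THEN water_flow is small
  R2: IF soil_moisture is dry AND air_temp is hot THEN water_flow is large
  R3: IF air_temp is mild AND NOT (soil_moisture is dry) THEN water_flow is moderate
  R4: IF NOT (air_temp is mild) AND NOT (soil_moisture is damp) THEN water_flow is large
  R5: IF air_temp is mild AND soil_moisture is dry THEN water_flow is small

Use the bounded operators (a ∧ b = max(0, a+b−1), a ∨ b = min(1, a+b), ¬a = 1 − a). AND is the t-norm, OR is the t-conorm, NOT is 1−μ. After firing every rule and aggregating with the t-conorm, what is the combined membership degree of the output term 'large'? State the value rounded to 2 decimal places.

R1: hot=0.51, dry=0.93; AND[max(0, a+b−1)] → w = 0.44
R2: dry=0.93, hot=0.51; AND[max(0, a+b−1)] → w = 0.44
R3: mild=0.12, ¬dry=1−0.93=0.07; AND[max(0, a+b−1)] → w = 0.00
R4: ¬mild=1−0.12=0.88, ¬damp=1−0.56=0.44; AND[max(0, a+b−1)] → w = 0.32
R5: mild=0.12, dry=0.93; AND[max(0, a+b−1)] → w = 0.05
Rules with consequent 'large': {R2, R4} → strengths 0.44, 0.32
Aggregate via t-conorm [min(1, a+b)]: 0.76

0.76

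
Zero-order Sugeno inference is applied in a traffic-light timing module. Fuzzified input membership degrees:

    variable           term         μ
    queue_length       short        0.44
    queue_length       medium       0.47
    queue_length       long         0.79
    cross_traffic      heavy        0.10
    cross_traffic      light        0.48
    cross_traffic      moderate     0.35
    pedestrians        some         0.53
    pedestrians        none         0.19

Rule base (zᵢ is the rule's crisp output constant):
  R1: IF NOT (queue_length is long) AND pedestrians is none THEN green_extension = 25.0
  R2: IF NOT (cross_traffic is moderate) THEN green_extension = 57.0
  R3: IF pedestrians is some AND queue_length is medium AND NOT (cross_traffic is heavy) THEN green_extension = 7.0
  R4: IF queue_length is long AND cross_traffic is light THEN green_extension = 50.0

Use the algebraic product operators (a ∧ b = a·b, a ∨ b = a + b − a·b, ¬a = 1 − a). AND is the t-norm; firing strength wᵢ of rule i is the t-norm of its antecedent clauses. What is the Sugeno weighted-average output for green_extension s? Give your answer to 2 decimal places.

45.29

R1 (z=25.0): ¬long=1−0.79=0.21, none=0.19; AND[a·b] → w = 0.0399
R2 (z=57.0): ¬moderate=1−0.35=0.65 → w = 0.6500
R3 (z=7.0): some=0.53, medium=0.47, ¬heavy=1−0.10=0.90; AND[a·b] → w = 0.2242
R4 (z=50.0): long=0.79, light=0.48; AND[a·b] → w = 0.3792
Weighted average = (0.0399·25.0 + 0.6500·57.0 + 0.2242·7.0 + 0.3792·50.0) / (0.0399 + 0.6500 + 0.2242 + 0.3792)
  = 58.5768 / 1.2933 = 45.29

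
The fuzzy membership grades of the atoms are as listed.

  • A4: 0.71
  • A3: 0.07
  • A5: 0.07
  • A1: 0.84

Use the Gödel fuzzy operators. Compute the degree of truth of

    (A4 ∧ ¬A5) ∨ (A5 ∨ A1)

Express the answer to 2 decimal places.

0.84

¬A5 = 1 − 0.07 = 0.93
A4 ∧ ¬A5 = min(a, b) on (0.71, 0.93) = 0.71
A5 ∨ A1 = max(a, b) on (0.07, 0.84) = 0.84
(A4 ∧ ¬A5) ∨ (A5 ∨ A1) = max(a, b) on (0.71, 0.84) = 0.84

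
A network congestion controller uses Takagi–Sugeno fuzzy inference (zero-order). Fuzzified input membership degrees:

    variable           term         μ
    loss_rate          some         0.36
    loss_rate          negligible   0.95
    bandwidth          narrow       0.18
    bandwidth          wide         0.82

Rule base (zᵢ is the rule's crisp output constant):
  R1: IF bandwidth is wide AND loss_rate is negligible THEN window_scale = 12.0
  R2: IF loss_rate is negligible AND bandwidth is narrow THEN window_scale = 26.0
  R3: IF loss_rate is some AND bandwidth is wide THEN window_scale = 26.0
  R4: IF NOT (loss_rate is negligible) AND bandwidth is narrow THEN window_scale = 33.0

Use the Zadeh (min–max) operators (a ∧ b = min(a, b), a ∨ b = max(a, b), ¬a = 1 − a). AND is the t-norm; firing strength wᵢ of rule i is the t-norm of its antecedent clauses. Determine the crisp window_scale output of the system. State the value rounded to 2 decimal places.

R1 (z=12.0): wide=0.82, negligible=0.95; AND[min(a, b)] → w = 0.82
R2 (z=26.0): negligible=0.95, narrow=0.18; AND[min(a, b)] → w = 0.18
R3 (z=26.0): some=0.36, wide=0.82; AND[min(a, b)] → w = 0.36
R4 (z=33.0): ¬negligible=1−0.95=0.05, narrow=0.18; AND[min(a, b)] → w = 0.05
Weighted average = (0.82·12.0 + 0.18·26.0 + 0.36·26.0 + 0.05·33.0) / (0.82 + 0.18 + 0.36 + 0.05)
  = 25.5300 / 1.4100 = 18.11

18.11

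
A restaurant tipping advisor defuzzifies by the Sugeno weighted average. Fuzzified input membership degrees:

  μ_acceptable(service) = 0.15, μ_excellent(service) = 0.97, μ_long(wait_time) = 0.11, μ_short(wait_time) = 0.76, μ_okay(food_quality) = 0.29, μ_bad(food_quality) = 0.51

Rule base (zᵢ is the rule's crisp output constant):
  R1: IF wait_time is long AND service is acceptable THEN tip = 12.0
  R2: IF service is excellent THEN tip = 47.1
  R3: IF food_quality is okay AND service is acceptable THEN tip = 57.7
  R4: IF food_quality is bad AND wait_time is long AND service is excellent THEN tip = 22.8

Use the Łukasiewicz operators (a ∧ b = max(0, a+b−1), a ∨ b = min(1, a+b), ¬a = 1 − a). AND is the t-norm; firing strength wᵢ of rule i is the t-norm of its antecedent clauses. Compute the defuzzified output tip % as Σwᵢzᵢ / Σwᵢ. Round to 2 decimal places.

47.10

R1 (z=12.0): long=0.11, acceptable=0.15; AND[max(0, a+b−1)] → w = 0.00
R2 (z=47.1): excellent=0.97 → w = 0.97
R3 (z=57.7): okay=0.29, acceptable=0.15; AND[max(0, a+b−1)] → w = 0.00
R4 (z=22.8): bad=0.51, long=0.11, excellent=0.97; AND[max(0, a+b−1)] → w = 0.00
Weighted average = (0.00·12.0 + 0.97·47.1 + 0.00·57.7 + 0.00·22.8) / (0.00 + 0.97 + 0.00 + 0.00)
  = 45.6870 / 0.9700 = 47.10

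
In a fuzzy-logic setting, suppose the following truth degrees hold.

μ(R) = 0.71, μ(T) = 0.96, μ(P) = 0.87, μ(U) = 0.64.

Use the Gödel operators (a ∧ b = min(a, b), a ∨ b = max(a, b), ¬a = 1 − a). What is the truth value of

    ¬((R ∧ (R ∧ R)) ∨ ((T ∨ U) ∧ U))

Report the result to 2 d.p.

R ∧ R = min(a, b) on (0.71, 0.71) = 0.71
R ∧ (R ∧ R) = min(a, b) on (0.71, 0.71) = 0.71
T ∨ U = max(a, b) on (0.96, 0.64) = 0.96
(T ∨ U) ∧ U = min(a, b) on (0.96, 0.64) = 0.64
(R ∧ (R ∧ R)) ∨ ((T ∨ U) ∧ U) = max(a, b) on (0.71, 0.64) = 0.71
¬((R ∧ (R ∧ R)) ∨ ((T ∨ U) ∧ U)) = 1 − 0.71 = 0.29

0.29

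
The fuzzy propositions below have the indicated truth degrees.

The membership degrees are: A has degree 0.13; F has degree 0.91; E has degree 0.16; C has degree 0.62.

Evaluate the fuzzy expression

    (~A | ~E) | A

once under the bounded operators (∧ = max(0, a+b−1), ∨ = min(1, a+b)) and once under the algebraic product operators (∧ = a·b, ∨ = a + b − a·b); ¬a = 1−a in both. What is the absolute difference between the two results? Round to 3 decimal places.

0.018

Under bounded:
  ~A = 1 − 0.13 = 0.87
  ~E = 1 − 0.16 = 0.84
  ~A | ~E = min(1, a+b) on (0.87, 0.84) = 1.00
  (~A | ~E) | A = min(1, a+b) on (1.00, 0.13) = 1.00
  → value = 1.0000
Under algebraic product:
  ~A = 1 − 0.1300 = 0.8700
  ~E = 1 − 0.1600 = 0.8400
  ~A | ~E = a + b − a·b on (0.8700, 0.8400) = 0.9792
  (~A | ~E) | A = a + b − a·b on (0.9792, 0.1300) = 0.9819
  → value = 0.9819
|1.0000 − 0.9819| = 0.018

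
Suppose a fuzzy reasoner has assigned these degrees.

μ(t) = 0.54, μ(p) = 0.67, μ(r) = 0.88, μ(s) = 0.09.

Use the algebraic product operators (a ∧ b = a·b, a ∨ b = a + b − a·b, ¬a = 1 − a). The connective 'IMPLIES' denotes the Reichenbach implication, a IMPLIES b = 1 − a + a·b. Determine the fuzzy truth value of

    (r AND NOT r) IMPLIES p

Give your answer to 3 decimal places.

NOT r = 1 − 0.8800 = 0.1200
r AND NOT r = a·b on (0.8800, 0.1200) = 0.1056
(r AND NOT r) IMPLIES p  [Reichenbach: 1 − a + a·b] with a=0.1056, b=0.6700 → 0.9652

0.965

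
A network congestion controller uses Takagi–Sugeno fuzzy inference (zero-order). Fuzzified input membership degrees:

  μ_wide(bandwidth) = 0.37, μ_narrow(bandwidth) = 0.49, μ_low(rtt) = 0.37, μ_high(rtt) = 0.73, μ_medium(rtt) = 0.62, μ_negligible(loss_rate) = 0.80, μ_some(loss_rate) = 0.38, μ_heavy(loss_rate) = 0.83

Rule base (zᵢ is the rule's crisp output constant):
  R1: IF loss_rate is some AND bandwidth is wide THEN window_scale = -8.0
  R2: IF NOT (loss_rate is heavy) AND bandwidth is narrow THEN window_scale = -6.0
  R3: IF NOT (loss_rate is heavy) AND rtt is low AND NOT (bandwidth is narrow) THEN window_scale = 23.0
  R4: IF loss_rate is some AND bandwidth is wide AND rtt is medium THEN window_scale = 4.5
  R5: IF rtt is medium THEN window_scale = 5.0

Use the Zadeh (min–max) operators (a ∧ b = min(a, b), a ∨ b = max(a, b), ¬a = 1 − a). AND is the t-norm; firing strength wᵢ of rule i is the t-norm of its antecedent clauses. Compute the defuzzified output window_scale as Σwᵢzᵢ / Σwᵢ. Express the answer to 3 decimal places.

2.762

R1 (z=-8.0): some=0.38, wide=0.37; AND[min(a, b)] → w = 0.37
R2 (z=-6.0): ¬heavy=1−0.83=0.17, narrow=0.49; AND[min(a, b)] → w = 0.17
R3 (z=23.0): ¬heavy=1−0.83=0.17, low=0.37, ¬narrow=1−0.49=0.51; AND[min(a, b)] → w = 0.17
R4 (z=4.5): some=0.38, wide=0.37, medium=0.62; AND[min(a, b)] → w = 0.37
R5 (z=5.0): medium=0.62 → w = 0.62
Weighted average = (0.37·-8.0 + 0.17·-6.0 + 0.17·23.0 + 0.37·4.5 + 0.62·5.0) / (0.37 + 0.17 + 0.17 + 0.37 + 0.62)
  = 4.6950 / 1.7000 = 2.762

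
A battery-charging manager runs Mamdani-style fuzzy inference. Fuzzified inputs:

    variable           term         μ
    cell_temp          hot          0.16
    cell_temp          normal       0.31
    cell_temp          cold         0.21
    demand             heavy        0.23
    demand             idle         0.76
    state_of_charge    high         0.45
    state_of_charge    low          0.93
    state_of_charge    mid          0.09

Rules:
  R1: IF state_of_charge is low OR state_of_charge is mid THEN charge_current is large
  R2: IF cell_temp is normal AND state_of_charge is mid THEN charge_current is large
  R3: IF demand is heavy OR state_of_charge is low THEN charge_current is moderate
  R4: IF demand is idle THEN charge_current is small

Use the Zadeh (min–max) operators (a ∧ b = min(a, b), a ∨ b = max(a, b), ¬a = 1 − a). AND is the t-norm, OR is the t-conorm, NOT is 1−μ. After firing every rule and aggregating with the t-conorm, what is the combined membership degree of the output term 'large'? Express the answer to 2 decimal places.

R1: low=0.93, mid=0.09; OR[max(a, b)] → w = 0.93
R2: normal=0.31, mid=0.09; AND[min(a, b)] → w = 0.09
R3: heavy=0.23, low=0.93; OR[max(a, b)] → w = 0.93
R4: idle=0.76 → w = 0.76
Rules with consequent 'large': {R1, R2} → strengths 0.93, 0.09
Aggregate via t-conorm [max(a, b)]: 0.93

0.93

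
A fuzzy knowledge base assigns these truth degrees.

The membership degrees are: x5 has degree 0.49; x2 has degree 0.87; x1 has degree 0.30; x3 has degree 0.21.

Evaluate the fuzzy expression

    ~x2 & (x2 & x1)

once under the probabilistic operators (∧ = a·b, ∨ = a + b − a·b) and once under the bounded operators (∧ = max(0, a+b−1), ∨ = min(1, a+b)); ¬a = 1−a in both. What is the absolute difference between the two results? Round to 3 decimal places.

Under probabilistic:
  ~x2 = 1 − 0.8700 = 0.1300
  x2 & x1 = a·b on (0.8700, 0.3000) = 0.2610
  ~x2 & (x2 & x1) = a·b on (0.1300, 0.2610) = 0.0339
  → value = 0.0339
Under bounded:
  ~x2 = 1 − 0.87 = 0.13
  x2 & x1 = max(0, a+b−1) on (0.87, 0.30) = 0.17
  ~x2 & (x2 & x1) = max(0, a+b−1) on (0.13, 0.17) = 0.00
  → value = 0.0000
|0.0339 − 0.0000| = 0.034

0.034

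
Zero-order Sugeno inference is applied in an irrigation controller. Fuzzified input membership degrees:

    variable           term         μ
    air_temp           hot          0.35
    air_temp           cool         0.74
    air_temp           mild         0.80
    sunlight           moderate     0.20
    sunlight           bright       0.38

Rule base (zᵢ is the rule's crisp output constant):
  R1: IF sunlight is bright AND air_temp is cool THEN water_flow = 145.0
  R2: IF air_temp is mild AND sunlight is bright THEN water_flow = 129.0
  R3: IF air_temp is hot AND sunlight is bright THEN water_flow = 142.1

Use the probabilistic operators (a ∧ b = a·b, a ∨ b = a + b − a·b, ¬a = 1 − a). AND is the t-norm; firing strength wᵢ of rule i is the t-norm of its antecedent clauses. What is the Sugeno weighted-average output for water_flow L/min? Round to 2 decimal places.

R1 (z=145.0): bright=0.38, cool=0.74; AND[a·b] → w = 0.2812
R2 (z=129.0): mild=0.80, bright=0.38; AND[a·b] → w = 0.3040
R3 (z=142.1): hot=0.35, bright=0.38; AND[a·b] → w = 0.1330
Weighted average = (0.2812·145.0 + 0.3040·129.0 + 0.1330·142.1) / (0.2812 + 0.3040 + 0.1330)
  = 98.8893 / 0.7182 = 137.69

137.69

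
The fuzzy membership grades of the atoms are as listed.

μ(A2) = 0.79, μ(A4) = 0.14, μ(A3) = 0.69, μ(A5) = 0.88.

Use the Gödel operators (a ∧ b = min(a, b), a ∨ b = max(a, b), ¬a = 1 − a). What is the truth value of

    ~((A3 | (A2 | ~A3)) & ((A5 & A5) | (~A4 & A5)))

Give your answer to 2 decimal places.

0.21

~A3 = 1 − 0.69 = 0.31
A2 | ~A3 = max(a, b) on (0.79, 0.31) = 0.79
A3 | (A2 | ~A3) = max(a, b) on (0.69, 0.79) = 0.79
A5 & A5 = min(a, b) on (0.88, 0.88) = 0.88
~A4 = 1 − 0.14 = 0.86
~A4 & A5 = min(a, b) on (0.86, 0.88) = 0.86
(A5 & A5) | (~A4 & A5) = max(a, b) on (0.88, 0.86) = 0.88
(A3 | (A2 | ~A3)) & ((A5 & A5) | (~A4 & A5)) = min(a, b) on (0.79, 0.88) = 0.79
~((A3 | (A2 | ~A3)) & ((A5 & A5) | (~A4 & A5))) = 1 − 0.79 = 0.21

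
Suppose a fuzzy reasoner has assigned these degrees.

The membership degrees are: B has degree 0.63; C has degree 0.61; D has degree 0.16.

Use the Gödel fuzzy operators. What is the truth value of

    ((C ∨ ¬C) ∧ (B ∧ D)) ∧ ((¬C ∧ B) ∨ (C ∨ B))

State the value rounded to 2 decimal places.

0.16

¬C = 1 − 0.61 = 0.39
C ∨ ¬C = max(a, b) on (0.61, 0.39) = 0.61
B ∧ D = min(a, b) on (0.63, 0.16) = 0.16
(C ∨ ¬C) ∧ (B ∧ D) = min(a, b) on (0.61, 0.16) = 0.16
¬C = 1 − 0.61 = 0.39
¬C ∧ B = min(a, b) on (0.39, 0.63) = 0.39
C ∨ B = max(a, b) on (0.61, 0.63) = 0.63
(¬C ∧ B) ∨ (C ∨ B) = max(a, b) on (0.39, 0.63) = 0.63
((C ∨ ¬C) ∧ (B ∧ D)) ∧ ((¬C ∧ B) ∨ (C ∨ B)) = min(a, b) on (0.16, 0.63) = 0.16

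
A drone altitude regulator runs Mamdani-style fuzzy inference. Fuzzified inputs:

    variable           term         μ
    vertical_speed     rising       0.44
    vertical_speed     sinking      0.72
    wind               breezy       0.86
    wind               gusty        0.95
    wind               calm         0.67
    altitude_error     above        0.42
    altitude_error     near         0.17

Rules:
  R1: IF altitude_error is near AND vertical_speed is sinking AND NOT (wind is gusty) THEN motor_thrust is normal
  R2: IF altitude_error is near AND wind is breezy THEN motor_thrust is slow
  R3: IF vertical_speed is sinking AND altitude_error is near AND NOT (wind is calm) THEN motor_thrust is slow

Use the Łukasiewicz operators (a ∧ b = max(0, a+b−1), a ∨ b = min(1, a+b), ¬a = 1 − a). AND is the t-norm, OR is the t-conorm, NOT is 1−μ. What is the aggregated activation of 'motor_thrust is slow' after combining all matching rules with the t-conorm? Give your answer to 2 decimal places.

0.03

R1: near=0.17, sinking=0.72, ¬gusty=1−0.95=0.05; AND[max(0, a+b−1)] → w = 0.00
R2: near=0.17, breezy=0.86; AND[max(0, a+b−1)] → w = 0.03
R3: sinking=0.72, near=0.17, ¬calm=1−0.67=0.33; AND[max(0, a+b−1)] → w = 0.00
Rules with consequent 'slow': {R2, R3} → strengths 0.03, 0.00
Aggregate via t-conorm [min(1, a+b)]: 0.03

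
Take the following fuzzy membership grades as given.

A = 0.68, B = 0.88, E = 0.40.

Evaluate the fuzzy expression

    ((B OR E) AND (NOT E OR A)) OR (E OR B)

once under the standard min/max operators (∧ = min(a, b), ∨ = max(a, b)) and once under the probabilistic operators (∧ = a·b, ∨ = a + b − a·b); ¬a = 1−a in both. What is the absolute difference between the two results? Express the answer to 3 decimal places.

Under standard min/max:
  B OR E = max(a, b) on (0.88, 0.40) = 0.88
  NOT E = 1 − 0.40 = 0.60
  NOT E OR A = max(a, b) on (0.60, 0.68) = 0.68
  (B OR E) AND (NOT E OR A) = min(a, b) on (0.88, 0.68) = 0.68
  E OR B = max(a, b) on (0.40, 0.88) = 0.88
  ((B OR E) AND (NOT E OR A)) OR (E OR B) = max(a, b) on (0.68, 0.88) = 0.88
  → value = 0.8800
Under probabilistic:
  B OR E = a + b − a·b on (0.8800, 0.4000) = 0.9280
  NOT E = 1 − 0.4000 = 0.6000
  NOT E OR A = a + b − a·b on (0.6000, 0.6800) = 0.8720
  (B OR E) AND (NOT E OR A) = a·b on (0.9280, 0.8720) = 0.8092
  E OR B = a + b − a·b on (0.4000, 0.8800) = 0.9280
  ((B OR E) AND (NOT E OR A)) OR (E OR B) = a + b − a·b on (0.8092, 0.9280) = 0.9863
  → value = 0.9863
|0.8800 − 0.9863| = 0.106

0.106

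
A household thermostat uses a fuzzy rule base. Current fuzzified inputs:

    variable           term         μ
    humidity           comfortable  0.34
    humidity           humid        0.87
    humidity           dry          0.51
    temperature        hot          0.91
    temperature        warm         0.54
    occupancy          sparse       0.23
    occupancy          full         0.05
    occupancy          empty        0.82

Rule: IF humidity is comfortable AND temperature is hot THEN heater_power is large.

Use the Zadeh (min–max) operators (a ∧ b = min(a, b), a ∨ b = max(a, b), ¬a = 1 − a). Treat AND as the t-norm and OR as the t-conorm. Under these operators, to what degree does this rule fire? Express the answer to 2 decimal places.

firing strength: comfortable=0.34, hot=0.91; AND[min(a, b)] → w = 0.34

0.34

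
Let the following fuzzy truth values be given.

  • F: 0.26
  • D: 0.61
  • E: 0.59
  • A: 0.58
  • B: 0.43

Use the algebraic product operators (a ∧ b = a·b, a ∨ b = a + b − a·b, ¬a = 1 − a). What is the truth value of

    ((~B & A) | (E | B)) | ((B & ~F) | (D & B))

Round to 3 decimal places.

~B = 1 − 0.4300 = 0.5700
~B & A = a·b on (0.5700, 0.5800) = 0.3306
E | B = a + b − a·b on (0.5900, 0.4300) = 0.7663
(~B & A) | (E | B) = a + b − a·b on (0.3306, 0.7663) = 0.8436
~F = 1 − 0.2600 = 0.7400
B & ~F = a·b on (0.4300, 0.7400) = 0.3182
D & B = a·b on (0.6100, 0.4300) = 0.2623
(B & ~F) | (D & B) = a + b − a·b on (0.3182, 0.2623) = 0.4970
((~B & A) | (E | B)) | ((B & ~F) | (D & B)) = a + b − a·b on (0.8436, 0.4970) = 0.9213

0.921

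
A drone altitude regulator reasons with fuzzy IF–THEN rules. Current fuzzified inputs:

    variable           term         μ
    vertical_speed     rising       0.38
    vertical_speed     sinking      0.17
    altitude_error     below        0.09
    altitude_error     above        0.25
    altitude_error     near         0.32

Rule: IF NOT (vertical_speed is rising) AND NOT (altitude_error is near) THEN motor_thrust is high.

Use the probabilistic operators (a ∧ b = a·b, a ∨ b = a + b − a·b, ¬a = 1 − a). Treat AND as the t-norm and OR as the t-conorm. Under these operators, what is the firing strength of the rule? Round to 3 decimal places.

firing strength: ¬rising=1−0.38=0.62, ¬near=1−0.32=0.68; AND[a·b] → w = 0.4216

0.422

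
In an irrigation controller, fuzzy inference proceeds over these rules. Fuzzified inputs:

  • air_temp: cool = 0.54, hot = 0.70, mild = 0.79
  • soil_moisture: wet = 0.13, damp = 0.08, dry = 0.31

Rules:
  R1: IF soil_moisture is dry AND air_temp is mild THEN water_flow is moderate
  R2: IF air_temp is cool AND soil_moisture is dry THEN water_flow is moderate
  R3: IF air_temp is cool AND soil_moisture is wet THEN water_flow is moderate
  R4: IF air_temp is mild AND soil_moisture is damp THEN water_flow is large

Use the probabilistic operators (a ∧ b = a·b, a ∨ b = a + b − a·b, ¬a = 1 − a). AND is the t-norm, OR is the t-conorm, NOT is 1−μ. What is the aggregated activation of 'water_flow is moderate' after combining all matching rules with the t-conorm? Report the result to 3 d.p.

0.415

R1: dry=0.31, mild=0.79; AND[a·b] → w = 0.2449
R2: cool=0.54, dry=0.31; AND[a·b] → w = 0.1674
R3: cool=0.54, wet=0.13; AND[a·b] → w = 0.0702
R4: mild=0.79, damp=0.08; AND[a·b] → w = 0.0632
Rules with consequent 'moderate': {R1, R2, R3} → strengths 0.2449, 0.1674, 0.0702
Aggregate via t-conorm [a + b − a·b]: 0.4154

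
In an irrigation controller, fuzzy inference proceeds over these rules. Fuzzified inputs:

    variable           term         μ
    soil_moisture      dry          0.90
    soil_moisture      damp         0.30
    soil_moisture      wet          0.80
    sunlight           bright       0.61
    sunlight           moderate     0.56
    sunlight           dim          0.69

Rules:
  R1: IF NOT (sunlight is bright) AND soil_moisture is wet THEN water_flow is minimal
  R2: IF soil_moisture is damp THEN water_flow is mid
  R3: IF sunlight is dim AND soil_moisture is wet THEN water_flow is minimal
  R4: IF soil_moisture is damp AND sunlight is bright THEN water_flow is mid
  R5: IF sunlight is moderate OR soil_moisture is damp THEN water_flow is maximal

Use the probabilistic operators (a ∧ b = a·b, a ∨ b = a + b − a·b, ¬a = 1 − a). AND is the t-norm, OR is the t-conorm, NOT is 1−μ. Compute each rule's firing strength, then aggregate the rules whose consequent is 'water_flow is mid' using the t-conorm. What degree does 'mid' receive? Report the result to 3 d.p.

R1: ¬bright=1−0.61=0.39, wet=0.80; AND[a·b] → w = 0.3120
R2: damp=0.30 → w = 0.3000
R3: dim=0.69, wet=0.80; AND[a·b] → w = 0.5520
R4: damp=0.30, bright=0.61; AND[a·b] → w = 0.1830
R5: moderate=0.56, damp=0.30; OR[a + b − a·b] → w = 0.6920
Rules with consequent 'mid': {R2, R4} → strengths 0.3000, 0.1830
Aggregate via t-conorm [a + b − a·b]: 0.4281

0.428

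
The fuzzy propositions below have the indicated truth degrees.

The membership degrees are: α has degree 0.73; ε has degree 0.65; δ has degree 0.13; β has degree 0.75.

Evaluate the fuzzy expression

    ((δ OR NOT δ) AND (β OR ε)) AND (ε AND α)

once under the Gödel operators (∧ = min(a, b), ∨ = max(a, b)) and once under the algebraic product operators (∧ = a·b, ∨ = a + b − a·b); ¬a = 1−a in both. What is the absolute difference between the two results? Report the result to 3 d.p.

Under Gödel:
  NOT δ = 1 − 0.13 = 0.87
  δ OR NOT δ = max(a, b) on (0.13, 0.87) = 0.87
  β OR ε = max(a, b) on (0.75, 0.65) = 0.75
  (δ OR NOT δ) AND (β OR ε) = min(a, b) on (0.87, 0.75) = 0.75
  ε AND α = min(a, b) on (0.65, 0.73) = 0.65
  ((δ OR NOT δ) AND (β OR ε)) AND (ε AND α) = min(a, b) on (0.75, 0.65) = 0.65
  → value = 0.6500
Under algebraic product:
  NOT δ = 1 − 0.1300 = 0.8700
  δ OR NOT δ = a + b − a·b on (0.1300, 0.8700) = 0.8869
  β OR ε = a + b − a·b on (0.7500, 0.6500) = 0.9125
  (δ OR NOT δ) AND (β OR ε) = a·b on (0.8869, 0.9125) = 0.8093
  ε AND α = a·b on (0.6500, 0.7300) = 0.4745
  ((δ OR NOT δ) AND (β OR ε)) AND (ε AND α) = a·b on (0.8093, 0.4745) = 0.3840
  → value = 0.3840
|0.6500 − 0.3840| = 0.266

0.266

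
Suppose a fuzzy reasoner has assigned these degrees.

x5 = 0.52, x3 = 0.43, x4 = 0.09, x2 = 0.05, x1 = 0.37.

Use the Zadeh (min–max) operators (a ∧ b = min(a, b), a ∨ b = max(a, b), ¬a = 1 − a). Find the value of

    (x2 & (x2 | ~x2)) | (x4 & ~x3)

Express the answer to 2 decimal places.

0.09

~x2 = 1 − 0.05 = 0.95
x2 | ~x2 = max(a, b) on (0.05, 0.95) = 0.95
x2 & (x2 | ~x2) = min(a, b) on (0.05, 0.95) = 0.05
~x3 = 1 − 0.43 = 0.57
x4 & ~x3 = min(a, b) on (0.09, 0.57) = 0.09
(x2 & (x2 | ~x2)) | (x4 & ~x3) = max(a, b) on (0.05, 0.09) = 0.09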